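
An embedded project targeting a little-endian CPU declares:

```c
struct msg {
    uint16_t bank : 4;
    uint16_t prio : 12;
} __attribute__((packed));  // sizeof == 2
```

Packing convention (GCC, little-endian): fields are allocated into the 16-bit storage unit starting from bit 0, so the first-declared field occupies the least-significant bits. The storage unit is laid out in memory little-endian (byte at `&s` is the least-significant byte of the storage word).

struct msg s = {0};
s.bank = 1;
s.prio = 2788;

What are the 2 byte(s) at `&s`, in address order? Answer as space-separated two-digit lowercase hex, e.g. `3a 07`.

41 ae

bank:4 = 1 → 0x1 << 0 → word 0x0001
prio:12 = 2788 → 0xae4 << 4 → word 0xae41
word = 0xae41 → little-endian bytes:
  [0]=0x41  [1]=0xae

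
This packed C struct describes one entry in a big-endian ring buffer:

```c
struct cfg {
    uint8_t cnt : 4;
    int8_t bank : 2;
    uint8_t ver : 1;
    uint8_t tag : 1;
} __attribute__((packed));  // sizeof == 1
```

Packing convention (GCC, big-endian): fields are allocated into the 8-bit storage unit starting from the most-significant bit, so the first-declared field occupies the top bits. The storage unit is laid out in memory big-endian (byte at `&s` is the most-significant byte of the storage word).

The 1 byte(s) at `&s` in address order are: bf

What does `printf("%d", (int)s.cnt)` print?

[0]=0xbf (big-endian) → word 0xbf
cnt:4 @ bit 4 → (0xbf>>4)&0xf = 0xb  ←
bank:2 @ bit 2 → (0xbf>>2)&0x3 = 0x3
ver:1 @ bit 1 → (0xbf>>1)&0x1 = 0x1
tag:1 @ bit 0 → (0xbf>>0)&0x1 = 0x1

11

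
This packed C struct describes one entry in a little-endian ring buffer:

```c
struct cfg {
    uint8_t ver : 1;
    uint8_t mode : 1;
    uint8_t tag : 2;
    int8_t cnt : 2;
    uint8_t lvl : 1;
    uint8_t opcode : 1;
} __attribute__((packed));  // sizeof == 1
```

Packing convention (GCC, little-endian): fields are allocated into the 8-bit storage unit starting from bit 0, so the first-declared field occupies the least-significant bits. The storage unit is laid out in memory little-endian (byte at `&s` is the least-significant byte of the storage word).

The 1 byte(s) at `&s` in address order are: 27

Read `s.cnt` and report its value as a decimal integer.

[0]=0x27 (little-endian) → word 0x27
ver [0+:1] = (word>>0) & 0x1 = 1
mode [1+:1] = (word>>1) & 0x1 = 1
tag [2+:2] = (word>>2) & 0x3 = 1
cnt [4+:2] = (word>>4) & 0x3 = 2  ←
lvl [6+:1] = (word>>6) & 0x1 = 0
opcode [7+:1] = (word>>7) & 0x1 = 0
cnt signed 2b, MSB=1: 2 - 4 = -2

-2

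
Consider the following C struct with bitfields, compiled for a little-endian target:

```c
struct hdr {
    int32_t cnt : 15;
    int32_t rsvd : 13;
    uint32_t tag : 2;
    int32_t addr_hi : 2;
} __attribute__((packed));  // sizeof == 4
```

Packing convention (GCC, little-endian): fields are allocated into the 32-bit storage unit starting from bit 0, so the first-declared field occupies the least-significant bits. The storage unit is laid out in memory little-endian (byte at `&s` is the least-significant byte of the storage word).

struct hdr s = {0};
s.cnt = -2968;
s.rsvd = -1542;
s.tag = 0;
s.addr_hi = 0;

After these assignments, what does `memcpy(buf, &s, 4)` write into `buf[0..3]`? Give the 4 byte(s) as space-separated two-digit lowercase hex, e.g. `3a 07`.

68 74 fd 0c

cnt:15 = -2968 → 0x7468 << 0 → word 0x00007468
rsvd:13 = -1542 → 0x19fa << 15 → word 0x0cfd7468
tag:2 = 0 → 0x0 << 28 → word 0x0cfd7468
addr_hi:2 = 0 → 0x0 << 30 → word 0x0cfd7468
word = 0x0cfd7468 → little-endian bytes:
  [0]=0x68  [1]=0x74  [2]=0xfd  [3]=0x0c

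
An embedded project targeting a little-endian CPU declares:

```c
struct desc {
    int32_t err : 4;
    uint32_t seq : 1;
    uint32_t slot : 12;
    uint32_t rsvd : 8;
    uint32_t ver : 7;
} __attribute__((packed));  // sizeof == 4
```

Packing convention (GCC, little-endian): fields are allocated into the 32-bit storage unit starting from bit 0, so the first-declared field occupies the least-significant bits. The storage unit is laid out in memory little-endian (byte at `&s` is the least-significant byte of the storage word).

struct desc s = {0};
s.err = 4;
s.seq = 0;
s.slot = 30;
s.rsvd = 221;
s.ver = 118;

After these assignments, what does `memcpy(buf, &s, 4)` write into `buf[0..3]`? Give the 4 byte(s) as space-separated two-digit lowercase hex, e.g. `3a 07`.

err:4 = 4 → 0x4 << 0 → word 0x00000004
seq:1 = 0 → 0x0 << 4 → word 0x00000004
slot:12 = 30 → 0x1e << 5 → word 0x000003c4
rsvd:8 = 221 → 0xdd << 17 → word 0x01ba03c4
ver:7 = 118 → 0x76 << 25 → word 0xedba03c4
word = 0xedba03c4 → little-endian bytes:
  [0]=0xc4  [1]=0x03  [2]=0xba  [3]=0xed

c4 03 ba ed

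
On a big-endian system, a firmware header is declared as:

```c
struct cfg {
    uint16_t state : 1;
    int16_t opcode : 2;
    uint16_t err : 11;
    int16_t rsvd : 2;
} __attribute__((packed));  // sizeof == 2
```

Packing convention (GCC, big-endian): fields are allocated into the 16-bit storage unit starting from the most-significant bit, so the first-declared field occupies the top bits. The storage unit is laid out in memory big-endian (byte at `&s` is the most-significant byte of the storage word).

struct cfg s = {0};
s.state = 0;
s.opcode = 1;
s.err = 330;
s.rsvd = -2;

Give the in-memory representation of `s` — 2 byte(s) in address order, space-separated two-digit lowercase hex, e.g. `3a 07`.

25 2a

[15+:1] state=0 & 0x1 = 0x0; word=0x0000
[13+:2] opcode=1 & 0x3 = 0x1; word=0x2000
[2+:11] err=330 & 0x7ff = 0x14a; word=0x2528
[0+:2] rsvd=-2 & 0x3 = 0x2; word=0x252a
word = 0x252a → big-endian bytes:
  [0]=0x25  [1]=0x2a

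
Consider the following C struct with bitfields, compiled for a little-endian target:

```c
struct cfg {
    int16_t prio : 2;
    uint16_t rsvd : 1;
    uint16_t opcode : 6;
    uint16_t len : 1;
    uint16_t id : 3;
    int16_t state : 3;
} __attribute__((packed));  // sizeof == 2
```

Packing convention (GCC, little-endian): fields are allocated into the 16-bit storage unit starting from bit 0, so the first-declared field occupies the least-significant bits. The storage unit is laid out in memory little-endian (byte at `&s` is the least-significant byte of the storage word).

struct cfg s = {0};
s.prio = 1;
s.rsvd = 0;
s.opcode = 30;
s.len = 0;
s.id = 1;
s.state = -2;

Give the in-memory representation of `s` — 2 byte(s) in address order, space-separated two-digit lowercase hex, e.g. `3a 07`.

f1 c4

prio:2 = 1 → 0x1 << 0 → word 0x0001
rsvd:1 = 0 → 0x0 << 2 → word 0x0001
opcode:6 = 30 → 0x1e << 3 → word 0x00f1
len:1 = 0 → 0x0 << 9 → word 0x00f1
id:3 = 1 → 0x1 << 10 → word 0x04f1
state:3 = -2 → 0x6 << 13 → word 0xc4f1
word = 0xc4f1 → little-endian bytes:
  [0]=0xf1  [1]=0xc4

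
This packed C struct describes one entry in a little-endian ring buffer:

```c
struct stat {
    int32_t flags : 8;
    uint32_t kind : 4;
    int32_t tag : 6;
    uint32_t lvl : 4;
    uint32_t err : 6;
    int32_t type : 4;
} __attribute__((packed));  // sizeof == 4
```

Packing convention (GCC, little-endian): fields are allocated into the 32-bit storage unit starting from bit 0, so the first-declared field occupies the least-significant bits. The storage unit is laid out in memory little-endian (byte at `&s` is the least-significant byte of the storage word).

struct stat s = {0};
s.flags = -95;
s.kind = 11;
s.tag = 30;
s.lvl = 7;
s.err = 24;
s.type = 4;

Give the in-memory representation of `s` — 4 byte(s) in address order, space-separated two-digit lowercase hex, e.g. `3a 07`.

[0+:8] flags=-95 & 0xff = 0xa1; word=0x000000a1
[8+:4] kind=11 & 0xf = 0xb; word=0x00000ba1
[12+:6] tag=30 & 0x3f = 0x1e; word=0x0001eba1
[18+:4] lvl=7 & 0xf = 0x7; word=0x001deba1
[22+:6] err=24 & 0x3f = 0x18; word=0x061deba1
[28+:4] type=4 & 0xf = 0x4; word=0x461deba1
word = 0x461deba1 → little-endian bytes:
  [0]=0xa1  [1]=0xeb  [2]=0x1d  [3]=0x46

a1 eb 1d 46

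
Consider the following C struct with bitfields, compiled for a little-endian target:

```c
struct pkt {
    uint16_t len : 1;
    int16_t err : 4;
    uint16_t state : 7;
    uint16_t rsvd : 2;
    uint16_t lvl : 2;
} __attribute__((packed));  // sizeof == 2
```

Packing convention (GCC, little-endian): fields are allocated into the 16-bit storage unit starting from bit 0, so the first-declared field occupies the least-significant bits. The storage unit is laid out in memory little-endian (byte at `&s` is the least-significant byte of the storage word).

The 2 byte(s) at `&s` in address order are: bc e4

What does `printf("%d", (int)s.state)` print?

[0]=0xbc [1]=0xe4 (little-endian) → word 0xe4bc
len:1 @ bit 0 → (0xe4bc>>0)&0x1 = 0x0
err:4 @ bit 1 → (0xe4bc>>1)&0xf = 0xe
state:7 @ bit 5 → (0xe4bc>>5)&0x7f = 0x25  ←
rsvd:2 @ bit 12 → (0xe4bc>>12)&0x3 = 0x2
lvl:2 @ bit 14 → (0xe4bc>>14)&0x3 = 0x3

37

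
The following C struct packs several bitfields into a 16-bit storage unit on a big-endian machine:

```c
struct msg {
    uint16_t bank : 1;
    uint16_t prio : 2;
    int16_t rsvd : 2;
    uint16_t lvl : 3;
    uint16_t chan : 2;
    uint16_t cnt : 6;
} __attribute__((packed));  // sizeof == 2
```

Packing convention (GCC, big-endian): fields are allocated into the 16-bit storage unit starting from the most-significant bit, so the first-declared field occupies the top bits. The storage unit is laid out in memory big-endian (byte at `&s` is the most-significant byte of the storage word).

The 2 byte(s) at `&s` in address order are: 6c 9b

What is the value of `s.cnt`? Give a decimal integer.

27

[0]=0x6c [1]=0x9b (big-endian) → word 0x6c9b
bank:1 @ bit 15 → (0x6c9b>>15)&0x1 = 0x0
prio:2 @ bit 13 → (0x6c9b>>13)&0x3 = 0x3
rsvd:2 @ bit 11 → (0x6c9b>>11)&0x3 = 0x1
lvl:3 @ bit 8 → (0x6c9b>>8)&0x7 = 0x4
chan:2 @ bit 6 → (0x6c9b>>6)&0x3 = 0x2
cnt:6 @ bit 0 → (0x6c9b>>0)&0x3f = 0x1b  ←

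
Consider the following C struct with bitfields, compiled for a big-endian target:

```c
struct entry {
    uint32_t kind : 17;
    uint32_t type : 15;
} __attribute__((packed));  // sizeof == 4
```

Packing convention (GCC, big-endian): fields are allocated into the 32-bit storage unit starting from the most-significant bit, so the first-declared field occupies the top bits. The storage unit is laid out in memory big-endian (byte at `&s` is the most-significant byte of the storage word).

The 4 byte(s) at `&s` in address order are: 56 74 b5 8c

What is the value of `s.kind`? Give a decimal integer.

44265

[0]=0x56 [1]=0x74 [2]=0xb5 [3]=0x8c (big-endian) → word 0x5674b58c
kind [15+:17] = (word>>15) & 0x1ffff = 44265  ←
type [0+:15] = (word>>0) & 0x7fff = 13708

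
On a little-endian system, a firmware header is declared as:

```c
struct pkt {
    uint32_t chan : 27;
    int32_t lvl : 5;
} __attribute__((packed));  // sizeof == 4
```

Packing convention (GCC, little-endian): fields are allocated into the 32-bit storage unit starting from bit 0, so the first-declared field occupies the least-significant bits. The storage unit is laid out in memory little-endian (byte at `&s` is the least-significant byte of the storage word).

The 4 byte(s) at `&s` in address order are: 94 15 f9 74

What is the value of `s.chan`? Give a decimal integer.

83432852

[0]=0x94 [1]=0x15 [2]=0xf9 [3]=0x74 (little-endian) → word 0x74f91594
chan [0+:27] = (word>>0) & 0x7ffffff = 83432852  ←
lvl [27+:5] = (word>>27) & 0x1f = 14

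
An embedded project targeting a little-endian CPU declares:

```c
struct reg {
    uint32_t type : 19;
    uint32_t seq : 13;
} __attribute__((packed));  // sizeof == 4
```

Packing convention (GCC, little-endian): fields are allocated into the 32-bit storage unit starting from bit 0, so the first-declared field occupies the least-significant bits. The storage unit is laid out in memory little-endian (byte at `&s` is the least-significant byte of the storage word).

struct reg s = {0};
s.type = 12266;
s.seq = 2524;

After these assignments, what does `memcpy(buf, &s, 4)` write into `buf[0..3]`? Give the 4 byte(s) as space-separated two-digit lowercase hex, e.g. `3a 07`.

ea 2f e0 4e

[0+:19] type=12266 & 0x7ffff = 0x2fea; word=0x00002fea
[19+:13] seq=2524 & 0x1fff = 0x9dc; word=0x4ee02fea
word = 0x4ee02fea → little-endian bytes:
  [0]=0xea  [1]=0x2f  [2]=0xe0  [3]=0x4e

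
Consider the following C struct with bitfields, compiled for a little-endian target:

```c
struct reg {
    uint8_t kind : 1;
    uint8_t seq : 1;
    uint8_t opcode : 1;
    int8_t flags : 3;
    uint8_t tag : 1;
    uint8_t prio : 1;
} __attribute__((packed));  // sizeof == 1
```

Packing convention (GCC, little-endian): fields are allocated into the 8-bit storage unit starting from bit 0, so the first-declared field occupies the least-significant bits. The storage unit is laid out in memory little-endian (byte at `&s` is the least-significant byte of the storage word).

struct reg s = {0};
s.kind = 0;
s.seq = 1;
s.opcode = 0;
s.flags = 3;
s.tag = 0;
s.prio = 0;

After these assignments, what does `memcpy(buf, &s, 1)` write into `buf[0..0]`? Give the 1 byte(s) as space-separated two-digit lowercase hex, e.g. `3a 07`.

kind:1 = 0 → 0x0 << 0 → word 0x00
seq:1 = 1 → 0x1 << 1 → word 0x02
opcode:1 = 0 → 0x0 << 2 → word 0x02
flags:3 = 3 → 0x3 << 3 → word 0x1a
tag:1 = 0 → 0x0 << 6 → word 0x1a
prio:1 = 0 → 0x0 << 7 → word 0x1a
word = 0x1a → little-endian bytes:
  [0]=0x1a

1a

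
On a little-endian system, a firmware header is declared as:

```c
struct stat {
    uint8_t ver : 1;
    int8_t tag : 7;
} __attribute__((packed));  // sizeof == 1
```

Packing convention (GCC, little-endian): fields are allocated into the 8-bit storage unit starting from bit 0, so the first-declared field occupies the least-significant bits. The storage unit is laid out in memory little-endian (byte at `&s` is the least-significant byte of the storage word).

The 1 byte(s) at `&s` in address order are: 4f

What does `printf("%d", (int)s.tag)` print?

[0]=0x4f (little-endian) → word 0x4f
ver:1 @ bit 0 → (0x4f>>0)&0x1 = 0x1
tag:7 @ bit 1 → (0x4f>>1)&0x7f = 0x27  ←
tag signed 7b, MSB=0: value = 39

39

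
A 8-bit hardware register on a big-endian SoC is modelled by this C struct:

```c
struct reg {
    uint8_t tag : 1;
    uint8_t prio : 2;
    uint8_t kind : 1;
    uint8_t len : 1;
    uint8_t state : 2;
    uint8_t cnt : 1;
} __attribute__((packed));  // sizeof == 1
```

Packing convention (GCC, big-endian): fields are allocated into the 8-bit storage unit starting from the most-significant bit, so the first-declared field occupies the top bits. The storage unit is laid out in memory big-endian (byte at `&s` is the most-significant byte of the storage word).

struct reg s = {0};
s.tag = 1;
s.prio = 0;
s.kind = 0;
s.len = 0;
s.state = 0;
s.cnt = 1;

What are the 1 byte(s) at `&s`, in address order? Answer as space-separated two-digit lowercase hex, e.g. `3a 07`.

tag (1b) val=1 bits=0x1 at bit 7: 0x80
prio (2b) val=0 bits=0x0 at bit 5: 0x80
kind (1b) val=0 bits=0x0 at bit 4: 0x80
len (1b) val=0 bits=0x0 at bit 3: 0x80
state (2b) val=0 bits=0x0 at bit 1: 0x80
cnt (1b) val=1 bits=0x1 at bit 0: 0x81
word = 0x81 → big-endian bytes:
  [0]=0x81

81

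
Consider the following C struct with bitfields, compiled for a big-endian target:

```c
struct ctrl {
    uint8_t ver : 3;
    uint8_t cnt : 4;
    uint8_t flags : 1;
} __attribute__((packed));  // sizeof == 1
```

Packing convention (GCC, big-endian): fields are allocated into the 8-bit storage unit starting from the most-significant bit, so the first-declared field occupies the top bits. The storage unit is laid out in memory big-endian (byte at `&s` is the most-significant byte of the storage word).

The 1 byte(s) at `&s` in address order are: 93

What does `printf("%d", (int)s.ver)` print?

4

[0]=0x93 (big-endian) → word 0x93
ver:3 @ bit 5 → (0x93>>5)&0x7 = 0x4  ←
cnt:4 @ bit 1 → (0x93>>1)&0xf = 0x9
flags:1 @ bit 0 → (0x93>>0)&0x1 = 0x1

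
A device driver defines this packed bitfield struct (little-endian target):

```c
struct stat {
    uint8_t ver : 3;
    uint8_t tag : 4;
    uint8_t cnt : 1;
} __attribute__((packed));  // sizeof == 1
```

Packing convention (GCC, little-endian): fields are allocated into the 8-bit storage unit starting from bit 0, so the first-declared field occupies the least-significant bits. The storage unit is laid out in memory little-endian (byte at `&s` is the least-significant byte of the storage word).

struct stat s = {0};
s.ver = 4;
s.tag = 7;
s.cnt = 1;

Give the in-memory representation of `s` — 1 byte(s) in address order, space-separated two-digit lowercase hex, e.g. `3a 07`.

ver (3b) val=4 bits=0x4 at bit 0: 0x04
tag (4b) val=7 bits=0x7 at bit 3: 0x3c
cnt (1b) val=1 bits=0x1 at bit 7: 0xbc
word = 0xbc → little-endian bytes:
  [0]=0xbc

bc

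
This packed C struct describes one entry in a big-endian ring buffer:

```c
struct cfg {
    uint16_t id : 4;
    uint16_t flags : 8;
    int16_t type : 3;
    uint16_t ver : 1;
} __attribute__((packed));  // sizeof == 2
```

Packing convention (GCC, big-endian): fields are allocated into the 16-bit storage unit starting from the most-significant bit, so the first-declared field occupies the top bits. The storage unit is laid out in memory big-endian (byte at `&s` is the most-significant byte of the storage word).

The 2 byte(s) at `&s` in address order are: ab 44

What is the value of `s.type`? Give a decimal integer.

2

[0]=0xab [1]=0x44 (big-endian) → word 0xab44
id [12+:4] = (word>>12) & 0xf = 10
flags [4+:8] = (word>>4) & 0xff = 180
type [1+:3] = (word>>1) & 0x7 = 2  ←
ver [0+:1] = (word>>0) & 0x1 = 0
type signed 3b, MSB=0: value = 2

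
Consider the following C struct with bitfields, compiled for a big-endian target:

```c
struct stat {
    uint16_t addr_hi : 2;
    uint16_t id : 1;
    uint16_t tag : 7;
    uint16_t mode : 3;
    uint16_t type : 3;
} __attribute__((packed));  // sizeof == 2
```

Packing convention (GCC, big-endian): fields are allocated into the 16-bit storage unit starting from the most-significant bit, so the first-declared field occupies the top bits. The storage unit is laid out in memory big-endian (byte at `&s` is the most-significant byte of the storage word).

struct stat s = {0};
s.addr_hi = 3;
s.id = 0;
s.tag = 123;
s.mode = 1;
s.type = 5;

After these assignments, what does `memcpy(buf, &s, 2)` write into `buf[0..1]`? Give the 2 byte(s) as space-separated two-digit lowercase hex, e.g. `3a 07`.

addr_hi:2 = 3 → 0x3 << 14 → word 0xc000
id:1 = 0 → 0x0 << 13 → word 0xc000
tag:7 = 123 → 0x7b << 6 → word 0xdec0
mode:3 = 1 → 0x1 << 3 → word 0xdec8
type:3 = 5 → 0x5 << 0 → word 0xdecd
word = 0xdecd → big-endian bytes:
  [0]=0xde  [1]=0xcd

de cd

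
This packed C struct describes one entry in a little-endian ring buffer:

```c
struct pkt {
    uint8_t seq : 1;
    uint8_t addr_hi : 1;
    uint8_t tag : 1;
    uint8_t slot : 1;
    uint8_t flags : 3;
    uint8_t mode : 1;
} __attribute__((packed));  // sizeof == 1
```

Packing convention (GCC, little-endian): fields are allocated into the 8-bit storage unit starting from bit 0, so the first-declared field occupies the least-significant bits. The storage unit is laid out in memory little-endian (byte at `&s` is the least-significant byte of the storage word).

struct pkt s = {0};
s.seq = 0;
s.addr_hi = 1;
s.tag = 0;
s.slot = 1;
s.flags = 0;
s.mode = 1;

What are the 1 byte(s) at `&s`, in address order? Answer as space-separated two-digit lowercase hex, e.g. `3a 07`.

seq (1b) val=0 bits=0x0 at bit 0: 0x00
addr_hi (1b) val=1 bits=0x1 at bit 1: 0x02
tag (1b) val=0 bits=0x0 at bit 2: 0x02
slot (1b) val=1 bits=0x1 at bit 3: 0x0a
flags (3b) val=0 bits=0x0 at bit 4: 0x0a
mode (1b) val=1 bits=0x1 at bit 7: 0x8a
word = 0x8a → little-endian bytes:
  [0]=0x8a

8a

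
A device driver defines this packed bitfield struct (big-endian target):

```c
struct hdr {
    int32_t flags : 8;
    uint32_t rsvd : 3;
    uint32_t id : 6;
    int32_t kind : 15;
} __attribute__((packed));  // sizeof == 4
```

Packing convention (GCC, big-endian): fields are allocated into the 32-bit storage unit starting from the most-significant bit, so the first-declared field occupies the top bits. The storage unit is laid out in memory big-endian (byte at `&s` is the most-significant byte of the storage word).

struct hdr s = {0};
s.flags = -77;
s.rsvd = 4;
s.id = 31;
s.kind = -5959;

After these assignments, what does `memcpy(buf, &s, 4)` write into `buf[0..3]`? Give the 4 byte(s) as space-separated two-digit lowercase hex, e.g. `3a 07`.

flags:8 = -77 → 0xb3 << 24 → word 0xb3000000
rsvd:3 = 4 → 0x4 << 21 → word 0xb3800000
id:6 = 31 → 0x1f << 15 → word 0xb38f8000
kind:15 = -5959 → 0x68b9 << 0 → word 0xb38fe8b9
word = 0xb38fe8b9 → big-endian bytes:
  [0]=0xb3  [1]=0x8f  [2]=0xe8  [3]=0xb9

b3 8f e8 b9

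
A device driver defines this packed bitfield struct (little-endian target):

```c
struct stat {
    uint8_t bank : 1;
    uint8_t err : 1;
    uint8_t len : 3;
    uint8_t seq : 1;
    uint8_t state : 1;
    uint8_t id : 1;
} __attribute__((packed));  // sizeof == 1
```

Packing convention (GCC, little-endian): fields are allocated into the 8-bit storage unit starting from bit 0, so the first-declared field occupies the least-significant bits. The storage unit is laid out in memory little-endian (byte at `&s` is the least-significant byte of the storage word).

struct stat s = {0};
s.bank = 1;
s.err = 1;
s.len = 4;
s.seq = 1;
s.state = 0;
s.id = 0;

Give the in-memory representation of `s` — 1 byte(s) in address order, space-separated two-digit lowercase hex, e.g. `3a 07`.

bank:1 = 1 → 0x1 << 0 → word 0x01
err:1 = 1 → 0x1 << 1 → word 0x03
len:3 = 4 → 0x4 << 2 → word 0x13
seq:1 = 1 → 0x1 << 5 → word 0x33
state:1 = 0 → 0x0 << 6 → word 0x33
id:1 = 0 → 0x0 << 7 → word 0x33
word = 0x33 → little-endian bytes:
  [0]=0x33

33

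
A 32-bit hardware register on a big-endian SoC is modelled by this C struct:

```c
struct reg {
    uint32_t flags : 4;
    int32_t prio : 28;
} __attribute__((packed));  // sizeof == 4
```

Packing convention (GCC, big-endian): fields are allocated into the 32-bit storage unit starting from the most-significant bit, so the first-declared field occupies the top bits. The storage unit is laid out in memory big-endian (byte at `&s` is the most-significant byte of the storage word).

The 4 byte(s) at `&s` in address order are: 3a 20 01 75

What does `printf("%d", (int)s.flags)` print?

[0]=0x3a [1]=0x20 [2]=0x01 [3]=0x75 (big-endian) → word 0x3a200175
flags:4 @ bit 28 → (0x3a200175>>28)&0xf = 0x3  ←
prio:28 @ bit 0 → (0x3a200175>>0)&0xfffffff = 0xa200175

3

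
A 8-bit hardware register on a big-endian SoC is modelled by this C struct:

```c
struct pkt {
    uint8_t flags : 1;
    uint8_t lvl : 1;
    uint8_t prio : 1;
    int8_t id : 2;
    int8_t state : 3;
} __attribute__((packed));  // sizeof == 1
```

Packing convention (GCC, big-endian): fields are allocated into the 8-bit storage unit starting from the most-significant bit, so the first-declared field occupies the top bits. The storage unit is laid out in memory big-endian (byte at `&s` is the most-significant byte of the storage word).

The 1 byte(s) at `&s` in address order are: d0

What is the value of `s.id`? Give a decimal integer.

-2

[0]=0xd0 (big-endian) → word 0xd0
flags:1 @ bit 7 → (0xd0>>7)&0x1 = 0x1
lvl:1 @ bit 6 → (0xd0>>6)&0x1 = 0x1
prio:1 @ bit 5 → (0xd0>>5)&0x1 = 0x0
id:2 @ bit 3 → (0xd0>>3)&0x3 = 0x2  ←
state:3 @ bit 0 → (0xd0>>0)&0x7 = 0x0
id signed 2b, MSB=1: 2 - 4 = -2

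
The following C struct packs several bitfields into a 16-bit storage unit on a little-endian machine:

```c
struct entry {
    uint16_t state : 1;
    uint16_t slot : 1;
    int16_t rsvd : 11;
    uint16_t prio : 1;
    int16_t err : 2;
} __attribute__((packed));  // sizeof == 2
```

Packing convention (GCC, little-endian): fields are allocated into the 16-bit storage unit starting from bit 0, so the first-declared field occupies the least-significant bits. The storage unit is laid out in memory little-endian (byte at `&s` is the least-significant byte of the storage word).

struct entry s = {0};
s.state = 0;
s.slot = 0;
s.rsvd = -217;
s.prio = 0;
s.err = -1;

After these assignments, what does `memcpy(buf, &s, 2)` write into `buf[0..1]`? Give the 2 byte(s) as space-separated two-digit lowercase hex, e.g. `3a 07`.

state:1 = 0 → 0x0 << 0 → word 0x0000
slot:1 = 0 → 0x0 << 1 → word 0x0000
rsvd:11 = -217 → 0x727 << 2 → word 0x1c9c
prio:1 = 0 → 0x0 << 13 → word 0x1c9c
err:2 = -1 → 0x3 << 14 → word 0xdc9c
word = 0xdc9c → little-endian bytes:
  [0]=0x9c  [1]=0xdc

9c dc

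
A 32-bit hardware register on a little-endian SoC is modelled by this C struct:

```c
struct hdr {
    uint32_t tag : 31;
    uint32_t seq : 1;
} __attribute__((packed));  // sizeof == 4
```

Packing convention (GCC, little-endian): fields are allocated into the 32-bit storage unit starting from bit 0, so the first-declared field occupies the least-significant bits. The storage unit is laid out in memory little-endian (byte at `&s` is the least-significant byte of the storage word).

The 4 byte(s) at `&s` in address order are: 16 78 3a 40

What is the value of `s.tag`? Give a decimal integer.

1077573654

[0]=0x16 [1]=0x78 [2]=0x3a [3]=0x40 (little-endian) → word 0x403a7816
tag:31 @ bit 0 → (0x403a7816>>0)&0x7fffffff = 0x403a7816  ←
seq:1 @ bit 31 → (0x403a7816>>31)&0x1 = 0x0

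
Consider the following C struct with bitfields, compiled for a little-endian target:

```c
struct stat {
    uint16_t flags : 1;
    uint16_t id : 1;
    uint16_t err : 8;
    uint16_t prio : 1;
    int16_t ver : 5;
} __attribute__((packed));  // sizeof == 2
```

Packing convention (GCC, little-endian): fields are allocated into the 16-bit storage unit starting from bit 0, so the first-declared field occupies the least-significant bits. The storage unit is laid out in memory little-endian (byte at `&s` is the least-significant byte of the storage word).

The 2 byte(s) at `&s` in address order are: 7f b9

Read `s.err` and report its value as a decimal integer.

[0]=0x7f [1]=0xb9 (little-endian) → word 0xb97f
flags:1 @ bit 0 → (0xb97f>>0)&0x1 = 0x1
id:1 @ bit 1 → (0xb97f>>1)&0x1 = 0x1
err:8 @ bit 2 → (0xb97f>>2)&0xff = 0x5f  ←
prio:1 @ bit 10 → (0xb97f>>10)&0x1 = 0x0
ver:5 @ bit 11 → (0xb97f>>11)&0x1f = 0x17

95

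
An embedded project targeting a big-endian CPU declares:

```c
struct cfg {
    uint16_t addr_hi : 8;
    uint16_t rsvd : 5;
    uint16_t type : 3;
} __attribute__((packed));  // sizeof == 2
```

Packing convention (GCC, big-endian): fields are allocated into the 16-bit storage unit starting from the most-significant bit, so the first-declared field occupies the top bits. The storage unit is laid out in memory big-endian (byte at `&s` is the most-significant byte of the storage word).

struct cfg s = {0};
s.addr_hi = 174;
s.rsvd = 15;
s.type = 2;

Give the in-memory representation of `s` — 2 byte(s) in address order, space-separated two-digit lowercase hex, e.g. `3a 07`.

addr_hi:8 = 174 → 0xae << 8 → word 0xae00
rsvd:5 = 15 → 0xf << 3 → word 0xae78
type:3 = 2 → 0x2 << 0 → word 0xae7a
word = 0xae7a → big-endian bytes:
  [0]=0xae  [1]=0x7a

ae 7a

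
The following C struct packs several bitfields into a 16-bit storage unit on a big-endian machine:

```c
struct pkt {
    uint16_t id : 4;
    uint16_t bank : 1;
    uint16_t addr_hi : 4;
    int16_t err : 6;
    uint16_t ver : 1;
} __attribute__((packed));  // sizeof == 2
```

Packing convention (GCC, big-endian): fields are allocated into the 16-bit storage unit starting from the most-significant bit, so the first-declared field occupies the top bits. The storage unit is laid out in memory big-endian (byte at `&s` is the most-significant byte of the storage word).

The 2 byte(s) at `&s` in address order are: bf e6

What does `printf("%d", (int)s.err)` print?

[0]=0xbf [1]=0xe6 (big-endian) → word 0xbfe6
id [12+:4] = (word>>12) & 0xf = 11
bank [11+:1] = (word>>11) & 0x1 = 1
addr_hi [7+:4] = (word>>7) & 0xf = 15
err [1+:6] = (word>>1) & 0x3f = 51  ←
ver [0+:1] = (word>>0) & 0x1 = 0
err signed 6b, MSB=1: 51 - 64 = -13

-13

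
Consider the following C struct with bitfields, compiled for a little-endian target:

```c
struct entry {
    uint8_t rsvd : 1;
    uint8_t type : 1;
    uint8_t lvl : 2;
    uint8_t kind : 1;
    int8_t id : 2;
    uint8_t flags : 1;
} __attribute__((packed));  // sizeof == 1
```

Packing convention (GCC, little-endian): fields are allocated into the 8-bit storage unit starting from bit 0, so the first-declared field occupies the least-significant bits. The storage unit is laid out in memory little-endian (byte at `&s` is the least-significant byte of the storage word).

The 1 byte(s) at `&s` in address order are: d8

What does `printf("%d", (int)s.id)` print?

[0]=0xd8 (little-endian) → word 0xd8
rsvd:1 @ bit 0 → (0xd8>>0)&0x1 = 0x0
type:1 @ bit 1 → (0xd8>>1)&0x1 = 0x0
lvl:2 @ bit 2 → (0xd8>>2)&0x3 = 0x2
kind:1 @ bit 4 → (0xd8>>4)&0x1 = 0x1
id:2 @ bit 5 → (0xd8>>5)&0x3 = 0x2  ←
flags:1 @ bit 7 → (0xd8>>7)&0x1 = 0x1
id signed 2b, MSB=1: 2 - 4 = -2

-2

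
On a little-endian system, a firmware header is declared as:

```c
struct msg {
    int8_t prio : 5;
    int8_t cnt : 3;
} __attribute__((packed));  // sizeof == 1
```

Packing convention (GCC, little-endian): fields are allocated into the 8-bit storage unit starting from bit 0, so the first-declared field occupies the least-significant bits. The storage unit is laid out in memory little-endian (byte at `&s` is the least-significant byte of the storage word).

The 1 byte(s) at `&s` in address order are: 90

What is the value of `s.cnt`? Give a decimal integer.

[0]=0x90 (little-endian) → word 0x90
prio:5 @ bit 0 → (0x90>>0)&0x1f = 0x10
cnt:3 @ bit 5 → (0x90>>5)&0x7 = 0x4  ←
cnt signed 3b, MSB=1: 4 - 8 = -4

-4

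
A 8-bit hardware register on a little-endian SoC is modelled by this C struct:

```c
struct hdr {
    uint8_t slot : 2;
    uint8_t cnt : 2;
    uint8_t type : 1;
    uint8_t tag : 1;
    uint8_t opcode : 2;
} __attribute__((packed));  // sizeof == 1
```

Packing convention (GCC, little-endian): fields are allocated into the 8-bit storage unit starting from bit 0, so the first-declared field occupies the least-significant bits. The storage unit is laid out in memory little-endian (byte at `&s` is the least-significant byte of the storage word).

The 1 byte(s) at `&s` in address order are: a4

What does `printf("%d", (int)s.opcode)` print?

[0]=0xa4 (little-endian) → word 0xa4
slot [0+:2] = (word>>0) & 0x3 = 0
cnt [2+:2] = (word>>2) & 0x3 = 1
type [4+:1] = (word>>4) & 0x1 = 0
tag [5+:1] = (word>>5) & 0x1 = 1
opcode [6+:2] = (word>>6) & 0x3 = 2  ←

2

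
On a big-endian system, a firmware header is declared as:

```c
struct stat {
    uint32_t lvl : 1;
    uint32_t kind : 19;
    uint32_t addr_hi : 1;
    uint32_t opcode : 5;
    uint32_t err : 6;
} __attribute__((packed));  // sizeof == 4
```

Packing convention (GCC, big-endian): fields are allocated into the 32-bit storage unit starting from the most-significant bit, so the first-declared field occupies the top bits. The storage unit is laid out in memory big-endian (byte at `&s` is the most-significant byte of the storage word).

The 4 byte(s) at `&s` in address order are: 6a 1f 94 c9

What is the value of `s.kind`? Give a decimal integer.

434681

[0]=0x6a [1]=0x1f [2]=0x94 [3]=0xc9 (big-endian) → word 0x6a1f94c9
lvl:1 @ bit 31 → (0x6a1f94c9>>31)&0x1 = 0x0
kind:19 @ bit 12 → (0x6a1f94c9>>12)&0x7ffff = 0x6a1f9  ←
addr_hi:1 @ bit 11 → (0x6a1f94c9>>11)&0x1 = 0x0
opcode:5 @ bit 6 → (0x6a1f94c9>>6)&0x1f = 0x13
err:6 @ bit 0 → (0x6a1f94c9>>0)&0x3f = 0x9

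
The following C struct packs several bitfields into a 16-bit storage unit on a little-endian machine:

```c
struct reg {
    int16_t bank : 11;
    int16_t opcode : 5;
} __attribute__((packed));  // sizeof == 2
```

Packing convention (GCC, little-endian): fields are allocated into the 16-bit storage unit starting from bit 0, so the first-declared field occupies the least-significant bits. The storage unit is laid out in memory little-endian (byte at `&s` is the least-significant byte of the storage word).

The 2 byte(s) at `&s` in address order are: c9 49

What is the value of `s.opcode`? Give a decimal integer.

9

[0]=0xc9 [1]=0x49 (little-endian) → word 0x49c9
bank [0+:11] = (word>>0) & 0x7ff = 457
opcode [11+:5] = (word>>11) & 0x1f = 9  ←
opcode signed 5b, MSB=0: value = 9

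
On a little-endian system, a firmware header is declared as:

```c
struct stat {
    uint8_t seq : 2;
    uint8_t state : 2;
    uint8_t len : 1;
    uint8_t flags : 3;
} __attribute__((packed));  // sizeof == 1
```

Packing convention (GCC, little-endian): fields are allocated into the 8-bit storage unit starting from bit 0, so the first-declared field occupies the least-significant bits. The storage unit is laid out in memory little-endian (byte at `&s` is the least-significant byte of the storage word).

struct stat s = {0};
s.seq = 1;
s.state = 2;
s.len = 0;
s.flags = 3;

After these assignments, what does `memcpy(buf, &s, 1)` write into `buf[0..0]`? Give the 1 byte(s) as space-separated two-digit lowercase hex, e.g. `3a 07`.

[0+:2] seq=1 & 0x3 = 0x1; word=0x01
[2+:2] state=2 & 0x3 = 0x2; word=0x09
[4+:1] len=0 & 0x1 = 0x0; word=0x09
[5+:3] flags=3 & 0x7 = 0x3; word=0x69
word = 0x69 → little-endian bytes:
  [0]=0x69

69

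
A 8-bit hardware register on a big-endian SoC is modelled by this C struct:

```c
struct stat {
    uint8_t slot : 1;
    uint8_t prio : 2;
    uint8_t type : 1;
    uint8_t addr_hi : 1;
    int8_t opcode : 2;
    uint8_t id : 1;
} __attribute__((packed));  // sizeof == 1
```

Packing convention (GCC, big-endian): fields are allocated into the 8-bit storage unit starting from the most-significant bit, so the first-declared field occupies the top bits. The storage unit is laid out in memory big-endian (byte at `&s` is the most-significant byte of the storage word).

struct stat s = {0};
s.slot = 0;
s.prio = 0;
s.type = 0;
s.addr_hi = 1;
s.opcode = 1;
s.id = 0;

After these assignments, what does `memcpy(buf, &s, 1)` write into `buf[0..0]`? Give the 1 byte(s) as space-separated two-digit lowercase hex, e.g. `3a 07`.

0a

slot (1b) val=0 bits=0x0 at bit 7: 0x00
prio (2b) val=0 bits=0x0 at bit 5: 0x00
type (1b) val=0 bits=0x0 at bit 4: 0x00
addr_hi (1b) val=1 bits=0x1 at bit 3: 0x08
opcode (2b) val=1 bits=0x1 at bit 1: 0x0a
id (1b) val=0 bits=0x0 at bit 0: 0x0a
word = 0x0a → big-endian bytes:
  [0]=0x0a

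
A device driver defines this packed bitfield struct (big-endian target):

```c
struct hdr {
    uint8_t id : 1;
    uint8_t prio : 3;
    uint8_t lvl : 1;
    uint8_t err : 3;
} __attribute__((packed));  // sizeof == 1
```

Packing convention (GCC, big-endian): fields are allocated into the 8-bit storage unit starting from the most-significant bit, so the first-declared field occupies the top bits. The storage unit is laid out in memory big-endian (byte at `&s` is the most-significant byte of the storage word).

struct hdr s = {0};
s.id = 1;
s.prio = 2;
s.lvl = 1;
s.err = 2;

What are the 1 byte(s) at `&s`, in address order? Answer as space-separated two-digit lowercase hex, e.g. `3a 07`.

aa

[7+:1] id=1 & 0x1 = 0x1; word=0x80
[4+:3] prio=2 & 0x7 = 0x2; word=0xa0
[3+:1] lvl=1 & 0x1 = 0x1; word=0xa8
[0+:3] err=2 & 0x7 = 0x2; word=0xaa
word = 0xaa → big-endian bytes:
  [0]=0xaa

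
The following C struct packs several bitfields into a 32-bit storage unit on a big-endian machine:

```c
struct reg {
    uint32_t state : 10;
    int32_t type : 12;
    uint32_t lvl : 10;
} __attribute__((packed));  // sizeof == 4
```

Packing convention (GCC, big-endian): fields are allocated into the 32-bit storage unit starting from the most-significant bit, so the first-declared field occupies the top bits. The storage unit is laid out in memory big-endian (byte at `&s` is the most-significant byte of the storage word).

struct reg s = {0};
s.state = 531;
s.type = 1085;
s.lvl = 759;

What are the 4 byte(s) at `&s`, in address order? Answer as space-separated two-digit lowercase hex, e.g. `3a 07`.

[22+:10] state=531 & 0x3ff = 0x213; word=0x84c00000
[10+:12] type=1085 & 0xfff = 0x43d; word=0x84d0f400
[0+:10] lvl=759 & 0x3ff = 0x2f7; word=0x84d0f6f7
word = 0x84d0f6f7 → big-endian bytes:
  [0]=0x84  [1]=0xd0  [2]=0xf6  [3]=0xf7

84 d0 f6 f7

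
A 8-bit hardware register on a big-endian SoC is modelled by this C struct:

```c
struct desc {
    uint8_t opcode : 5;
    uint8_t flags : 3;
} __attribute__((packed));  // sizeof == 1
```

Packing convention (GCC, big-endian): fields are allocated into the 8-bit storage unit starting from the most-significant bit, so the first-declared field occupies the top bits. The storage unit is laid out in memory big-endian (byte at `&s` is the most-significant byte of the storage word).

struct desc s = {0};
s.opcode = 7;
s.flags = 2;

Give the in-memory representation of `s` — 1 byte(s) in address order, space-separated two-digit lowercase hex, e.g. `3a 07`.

opcode:5 = 7 → 0x7 << 3 → word 0x38
flags:3 = 2 → 0x2 << 0 → word 0x3a
word = 0x3a → big-endian bytes:
  [0]=0x3a

3a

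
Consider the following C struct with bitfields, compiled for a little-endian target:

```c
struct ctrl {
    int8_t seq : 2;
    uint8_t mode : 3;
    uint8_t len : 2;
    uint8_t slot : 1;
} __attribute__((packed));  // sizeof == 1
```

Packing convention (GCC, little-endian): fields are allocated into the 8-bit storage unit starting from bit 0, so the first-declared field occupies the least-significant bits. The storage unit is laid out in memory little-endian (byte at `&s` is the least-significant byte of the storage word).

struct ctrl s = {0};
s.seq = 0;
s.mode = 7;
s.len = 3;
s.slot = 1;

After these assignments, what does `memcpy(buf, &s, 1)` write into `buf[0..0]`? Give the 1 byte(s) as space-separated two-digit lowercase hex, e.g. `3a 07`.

fc

seq (2b) val=0 bits=0x0 at bit 0: 0x00
mode (3b) val=7 bits=0x7 at bit 2: 0x1c
len (2b) val=3 bits=0x3 at bit 5: 0x7c
slot (1b) val=1 bits=0x1 at bit 7: 0xfc
word = 0xfc → little-endian bytes:
  [0]=0xfc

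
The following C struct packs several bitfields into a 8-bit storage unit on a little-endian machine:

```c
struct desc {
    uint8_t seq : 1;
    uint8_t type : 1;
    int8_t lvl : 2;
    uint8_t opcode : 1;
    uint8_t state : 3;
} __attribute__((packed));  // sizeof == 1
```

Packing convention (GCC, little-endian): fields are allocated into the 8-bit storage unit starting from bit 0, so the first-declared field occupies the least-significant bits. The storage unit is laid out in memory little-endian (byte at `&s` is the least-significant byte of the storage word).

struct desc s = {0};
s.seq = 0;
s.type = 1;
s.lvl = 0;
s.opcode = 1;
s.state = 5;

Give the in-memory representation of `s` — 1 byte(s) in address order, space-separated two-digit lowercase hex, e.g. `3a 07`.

[0+:1] seq=0 & 0x1 = 0x0; word=0x00
[1+:1] type=1 & 0x1 = 0x1; word=0x02
[2+:2] lvl=0 & 0x3 = 0x0; word=0x02
[4+:1] opcode=1 & 0x1 = 0x1; word=0x12
[5+:3] state=5 & 0x7 = 0x5; word=0xb2
word = 0xb2 → little-endian bytes:
  [0]=0xb2

b2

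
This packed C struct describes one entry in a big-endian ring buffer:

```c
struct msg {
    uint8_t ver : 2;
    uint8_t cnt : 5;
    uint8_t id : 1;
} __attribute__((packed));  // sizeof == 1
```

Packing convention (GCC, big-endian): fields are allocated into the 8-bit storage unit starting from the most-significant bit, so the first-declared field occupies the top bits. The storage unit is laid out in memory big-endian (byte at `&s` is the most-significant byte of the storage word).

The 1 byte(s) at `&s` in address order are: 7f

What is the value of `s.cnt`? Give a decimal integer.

31

[0]=0x7f (big-endian) → word 0x7f
ver [6+:2] = (word>>6) & 0x3 = 1
cnt [1+:5] = (word>>1) & 0x1f = 31  ←
id [0+:1] = (word>>0) & 0x1 = 1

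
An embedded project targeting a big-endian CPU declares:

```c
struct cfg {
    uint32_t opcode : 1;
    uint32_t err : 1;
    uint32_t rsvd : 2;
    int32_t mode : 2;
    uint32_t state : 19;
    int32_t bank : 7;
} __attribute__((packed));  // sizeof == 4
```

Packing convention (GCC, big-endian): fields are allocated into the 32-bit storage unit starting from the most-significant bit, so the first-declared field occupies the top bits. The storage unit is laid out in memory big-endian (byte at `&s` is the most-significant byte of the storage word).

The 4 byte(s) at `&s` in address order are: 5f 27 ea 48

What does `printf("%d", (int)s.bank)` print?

-56

[0]=0x5f [1]=0x27 [2]=0xea [3]=0x48 (big-endian) → word 0x5f27ea48
opcode:1 @ bit 31 → (0x5f27ea48>>31)&0x1 = 0x0
err:1 @ bit 30 → (0x5f27ea48>>30)&0x1 = 0x1
rsvd:2 @ bit 28 → (0x5f27ea48>>28)&0x3 = 0x1
mode:2 @ bit 26 → (0x5f27ea48>>26)&0x3 = 0x3
state:19 @ bit 7 → (0x5f27ea48>>7)&0x7ffff = 0x64fd4
bank:7 @ bit 0 → (0x5f27ea48>>0)&0x7f = 0x48  ←
bank signed 7b, MSB=1: 72 - 128 = -56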